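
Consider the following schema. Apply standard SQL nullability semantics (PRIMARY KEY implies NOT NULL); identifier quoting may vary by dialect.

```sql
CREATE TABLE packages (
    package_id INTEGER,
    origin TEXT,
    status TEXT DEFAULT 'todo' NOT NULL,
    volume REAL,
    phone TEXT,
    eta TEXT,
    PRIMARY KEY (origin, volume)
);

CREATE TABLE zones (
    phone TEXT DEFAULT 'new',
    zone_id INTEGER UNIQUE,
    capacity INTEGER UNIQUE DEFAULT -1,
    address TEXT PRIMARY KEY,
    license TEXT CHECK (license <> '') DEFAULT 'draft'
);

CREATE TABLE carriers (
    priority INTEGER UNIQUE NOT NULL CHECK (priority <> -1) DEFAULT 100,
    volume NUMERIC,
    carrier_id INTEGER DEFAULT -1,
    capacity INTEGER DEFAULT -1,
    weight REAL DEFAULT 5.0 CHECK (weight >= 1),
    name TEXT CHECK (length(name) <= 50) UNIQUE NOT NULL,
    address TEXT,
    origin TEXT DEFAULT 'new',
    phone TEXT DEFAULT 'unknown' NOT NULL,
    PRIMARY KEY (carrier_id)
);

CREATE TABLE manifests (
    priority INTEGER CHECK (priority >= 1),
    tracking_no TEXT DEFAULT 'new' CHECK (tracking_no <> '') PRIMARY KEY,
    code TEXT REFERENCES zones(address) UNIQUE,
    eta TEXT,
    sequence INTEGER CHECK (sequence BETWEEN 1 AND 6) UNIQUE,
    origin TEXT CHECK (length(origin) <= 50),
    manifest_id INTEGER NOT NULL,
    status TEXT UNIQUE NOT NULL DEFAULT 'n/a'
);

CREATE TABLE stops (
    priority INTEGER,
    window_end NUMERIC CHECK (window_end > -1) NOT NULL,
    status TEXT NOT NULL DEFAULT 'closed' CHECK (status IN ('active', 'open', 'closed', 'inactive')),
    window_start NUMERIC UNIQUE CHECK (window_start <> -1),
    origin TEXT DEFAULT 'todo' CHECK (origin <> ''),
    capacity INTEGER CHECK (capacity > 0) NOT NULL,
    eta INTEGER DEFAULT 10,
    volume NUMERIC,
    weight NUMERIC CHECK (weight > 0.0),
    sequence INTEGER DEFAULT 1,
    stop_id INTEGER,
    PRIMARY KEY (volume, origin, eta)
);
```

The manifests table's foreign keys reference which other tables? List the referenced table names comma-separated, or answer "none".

- code REFERENCES zones(address).

zones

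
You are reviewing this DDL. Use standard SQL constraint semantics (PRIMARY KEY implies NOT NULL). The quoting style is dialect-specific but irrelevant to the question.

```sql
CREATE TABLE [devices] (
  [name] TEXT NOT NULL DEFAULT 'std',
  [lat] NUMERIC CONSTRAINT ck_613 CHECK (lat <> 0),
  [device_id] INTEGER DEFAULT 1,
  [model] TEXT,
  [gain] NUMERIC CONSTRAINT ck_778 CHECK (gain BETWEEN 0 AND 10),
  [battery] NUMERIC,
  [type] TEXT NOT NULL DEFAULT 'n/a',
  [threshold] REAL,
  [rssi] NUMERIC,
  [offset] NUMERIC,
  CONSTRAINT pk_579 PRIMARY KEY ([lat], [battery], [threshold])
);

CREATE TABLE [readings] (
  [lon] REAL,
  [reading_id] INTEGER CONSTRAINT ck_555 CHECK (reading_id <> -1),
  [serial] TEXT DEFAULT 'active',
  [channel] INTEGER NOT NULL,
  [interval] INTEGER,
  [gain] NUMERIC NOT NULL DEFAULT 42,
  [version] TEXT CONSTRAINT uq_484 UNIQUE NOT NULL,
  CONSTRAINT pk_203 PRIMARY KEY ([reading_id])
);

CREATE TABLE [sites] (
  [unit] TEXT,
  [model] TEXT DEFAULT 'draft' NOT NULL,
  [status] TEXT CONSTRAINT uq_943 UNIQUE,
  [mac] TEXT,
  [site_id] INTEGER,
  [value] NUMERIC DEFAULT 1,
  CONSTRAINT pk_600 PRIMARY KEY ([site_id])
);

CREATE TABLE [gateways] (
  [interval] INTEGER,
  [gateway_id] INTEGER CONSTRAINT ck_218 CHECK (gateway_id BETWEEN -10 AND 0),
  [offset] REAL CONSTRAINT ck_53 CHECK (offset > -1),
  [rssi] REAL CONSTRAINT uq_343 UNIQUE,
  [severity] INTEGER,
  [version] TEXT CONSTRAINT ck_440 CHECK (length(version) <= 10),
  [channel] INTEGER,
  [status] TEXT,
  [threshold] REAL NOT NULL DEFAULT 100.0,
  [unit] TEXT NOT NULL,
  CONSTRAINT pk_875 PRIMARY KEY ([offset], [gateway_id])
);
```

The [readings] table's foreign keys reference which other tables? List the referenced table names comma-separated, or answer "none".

none

No column in readings has a REFERENCES clause.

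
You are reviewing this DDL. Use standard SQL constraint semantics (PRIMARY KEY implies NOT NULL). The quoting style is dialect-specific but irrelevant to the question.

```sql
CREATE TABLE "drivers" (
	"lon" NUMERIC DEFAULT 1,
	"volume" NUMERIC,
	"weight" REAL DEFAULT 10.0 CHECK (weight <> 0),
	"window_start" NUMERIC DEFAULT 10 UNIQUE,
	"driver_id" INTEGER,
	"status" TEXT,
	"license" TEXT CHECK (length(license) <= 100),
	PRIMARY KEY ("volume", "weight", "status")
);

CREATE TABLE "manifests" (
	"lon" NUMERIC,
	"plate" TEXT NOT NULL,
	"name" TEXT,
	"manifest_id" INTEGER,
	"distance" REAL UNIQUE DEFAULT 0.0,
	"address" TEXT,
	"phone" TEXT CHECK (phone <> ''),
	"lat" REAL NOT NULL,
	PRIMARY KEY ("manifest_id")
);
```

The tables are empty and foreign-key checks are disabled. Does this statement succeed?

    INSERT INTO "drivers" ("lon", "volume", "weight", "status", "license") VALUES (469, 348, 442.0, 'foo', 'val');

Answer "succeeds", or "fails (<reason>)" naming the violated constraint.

succeeds

NOT NULL columns: status is supplied; volume is supplied; weight is supplied.
CHECK constraints: 442.0 satisfies (weight <> 0); 'val' satisfies (length(license) <= 100).
No constraint is violated.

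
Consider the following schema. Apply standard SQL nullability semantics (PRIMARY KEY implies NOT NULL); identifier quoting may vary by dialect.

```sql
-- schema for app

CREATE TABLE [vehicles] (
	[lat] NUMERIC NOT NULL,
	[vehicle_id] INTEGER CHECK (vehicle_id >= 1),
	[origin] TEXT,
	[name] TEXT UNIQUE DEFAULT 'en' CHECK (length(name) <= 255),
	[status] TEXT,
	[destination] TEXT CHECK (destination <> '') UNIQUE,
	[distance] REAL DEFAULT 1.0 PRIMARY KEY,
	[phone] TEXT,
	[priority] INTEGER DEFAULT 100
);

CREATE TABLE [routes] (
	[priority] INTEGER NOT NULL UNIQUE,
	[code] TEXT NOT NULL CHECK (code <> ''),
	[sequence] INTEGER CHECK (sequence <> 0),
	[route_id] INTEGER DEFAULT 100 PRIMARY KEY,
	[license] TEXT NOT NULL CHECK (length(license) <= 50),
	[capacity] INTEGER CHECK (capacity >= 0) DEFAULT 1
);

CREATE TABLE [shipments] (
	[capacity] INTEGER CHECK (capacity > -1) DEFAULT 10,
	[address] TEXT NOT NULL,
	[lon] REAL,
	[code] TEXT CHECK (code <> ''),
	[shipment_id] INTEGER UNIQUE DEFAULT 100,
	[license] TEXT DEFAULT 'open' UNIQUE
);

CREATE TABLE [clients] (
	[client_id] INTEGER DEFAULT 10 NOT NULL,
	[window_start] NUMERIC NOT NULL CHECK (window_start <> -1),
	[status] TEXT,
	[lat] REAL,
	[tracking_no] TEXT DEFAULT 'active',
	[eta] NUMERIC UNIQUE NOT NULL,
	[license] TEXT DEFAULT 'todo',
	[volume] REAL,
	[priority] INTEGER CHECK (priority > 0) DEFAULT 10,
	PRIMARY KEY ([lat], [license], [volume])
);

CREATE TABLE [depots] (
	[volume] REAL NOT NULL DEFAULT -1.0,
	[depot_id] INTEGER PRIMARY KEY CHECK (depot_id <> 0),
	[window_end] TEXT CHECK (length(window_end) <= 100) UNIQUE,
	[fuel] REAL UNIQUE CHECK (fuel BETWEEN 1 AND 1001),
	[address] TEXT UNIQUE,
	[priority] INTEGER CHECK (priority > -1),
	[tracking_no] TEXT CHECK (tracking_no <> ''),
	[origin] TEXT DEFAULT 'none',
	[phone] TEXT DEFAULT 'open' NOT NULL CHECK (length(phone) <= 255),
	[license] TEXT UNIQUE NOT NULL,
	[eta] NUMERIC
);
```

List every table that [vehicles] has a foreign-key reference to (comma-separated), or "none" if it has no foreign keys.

none

No column in vehicles has a REFERENCES clause.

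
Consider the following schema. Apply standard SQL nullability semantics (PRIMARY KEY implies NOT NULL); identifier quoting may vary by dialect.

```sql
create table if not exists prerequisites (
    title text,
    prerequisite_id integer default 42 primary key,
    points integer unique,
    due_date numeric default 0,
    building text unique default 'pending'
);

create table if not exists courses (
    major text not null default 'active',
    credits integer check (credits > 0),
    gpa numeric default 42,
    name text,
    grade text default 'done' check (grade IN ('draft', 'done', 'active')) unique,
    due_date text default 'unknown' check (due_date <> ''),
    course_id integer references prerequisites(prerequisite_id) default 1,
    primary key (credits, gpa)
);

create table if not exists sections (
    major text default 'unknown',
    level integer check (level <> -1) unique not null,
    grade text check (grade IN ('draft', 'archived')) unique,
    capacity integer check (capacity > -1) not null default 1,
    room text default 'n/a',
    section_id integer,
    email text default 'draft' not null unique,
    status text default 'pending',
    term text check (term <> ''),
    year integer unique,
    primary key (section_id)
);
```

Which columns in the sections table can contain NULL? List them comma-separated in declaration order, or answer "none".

major, grade, room, status, term, year

- major: DEFAULT only fills an omitted column; an explicit NULL is still allowed → nullable.
- level: declared NOT NULL → not nullable.
- grade: CHECK does not forbid NULL (a CHECK constraint passes when its expression is NULL) → nullable.
- capacity: declared NOT NULL → not nullable.
- room: DEFAULT only fills an omitted column; an explicit NULL is still allowed → nullable.
- section_id: part of the PRIMARY KEY, which implies NOT NULL → not nullable.
- email: declared NOT NULL → not nullable.
- status: DEFAULT only fills an omitted column; an explicit NULL is still allowed → nullable.
- term: CHECK does not forbid NULL (a CHECK constraint passes when its expression is NULL) → nullable.
- year: UNIQUE does not imply NOT NULL → nullable.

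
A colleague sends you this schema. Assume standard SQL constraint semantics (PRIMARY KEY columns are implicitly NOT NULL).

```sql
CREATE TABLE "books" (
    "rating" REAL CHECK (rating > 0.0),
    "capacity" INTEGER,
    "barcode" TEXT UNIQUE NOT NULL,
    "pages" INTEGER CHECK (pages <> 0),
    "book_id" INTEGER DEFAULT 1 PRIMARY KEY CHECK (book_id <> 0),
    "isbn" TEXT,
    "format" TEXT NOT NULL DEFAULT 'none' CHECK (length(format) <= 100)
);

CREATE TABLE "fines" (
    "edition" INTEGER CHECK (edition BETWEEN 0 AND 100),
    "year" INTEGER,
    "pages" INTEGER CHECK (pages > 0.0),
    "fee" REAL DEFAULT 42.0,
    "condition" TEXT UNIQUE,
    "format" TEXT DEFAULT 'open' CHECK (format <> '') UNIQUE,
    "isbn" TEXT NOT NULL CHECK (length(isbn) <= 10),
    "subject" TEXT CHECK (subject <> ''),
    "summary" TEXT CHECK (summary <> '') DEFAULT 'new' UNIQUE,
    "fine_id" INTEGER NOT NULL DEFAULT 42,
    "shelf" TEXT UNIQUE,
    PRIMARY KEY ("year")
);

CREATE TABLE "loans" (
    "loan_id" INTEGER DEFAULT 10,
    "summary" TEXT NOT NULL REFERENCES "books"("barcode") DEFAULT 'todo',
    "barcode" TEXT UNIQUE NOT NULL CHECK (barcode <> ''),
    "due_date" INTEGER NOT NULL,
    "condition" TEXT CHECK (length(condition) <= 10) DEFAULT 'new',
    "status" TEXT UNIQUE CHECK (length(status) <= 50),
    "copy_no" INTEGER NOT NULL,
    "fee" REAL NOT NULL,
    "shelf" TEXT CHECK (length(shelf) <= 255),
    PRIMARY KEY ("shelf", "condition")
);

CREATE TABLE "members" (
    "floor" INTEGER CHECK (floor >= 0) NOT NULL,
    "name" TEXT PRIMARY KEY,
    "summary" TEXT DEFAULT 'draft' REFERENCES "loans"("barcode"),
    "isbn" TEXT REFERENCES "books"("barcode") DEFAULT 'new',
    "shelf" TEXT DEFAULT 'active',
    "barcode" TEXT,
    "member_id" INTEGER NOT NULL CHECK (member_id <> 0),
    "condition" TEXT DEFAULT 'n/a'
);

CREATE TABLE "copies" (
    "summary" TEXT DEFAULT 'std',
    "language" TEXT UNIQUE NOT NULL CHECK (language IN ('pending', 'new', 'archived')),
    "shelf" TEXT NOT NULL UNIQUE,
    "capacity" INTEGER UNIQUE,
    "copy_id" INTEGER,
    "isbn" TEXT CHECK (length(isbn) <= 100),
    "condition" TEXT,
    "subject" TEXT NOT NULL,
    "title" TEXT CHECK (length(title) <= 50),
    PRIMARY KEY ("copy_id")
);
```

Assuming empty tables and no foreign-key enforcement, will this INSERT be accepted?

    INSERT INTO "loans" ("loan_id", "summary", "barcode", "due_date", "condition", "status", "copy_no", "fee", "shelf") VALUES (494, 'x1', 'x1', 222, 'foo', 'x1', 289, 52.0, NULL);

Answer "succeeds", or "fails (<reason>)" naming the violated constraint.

shelf is explicitly set to NULL, but shelf is part of the PRIMARY KEY (implied NOT NULL).

fails (NOT NULL on shelf)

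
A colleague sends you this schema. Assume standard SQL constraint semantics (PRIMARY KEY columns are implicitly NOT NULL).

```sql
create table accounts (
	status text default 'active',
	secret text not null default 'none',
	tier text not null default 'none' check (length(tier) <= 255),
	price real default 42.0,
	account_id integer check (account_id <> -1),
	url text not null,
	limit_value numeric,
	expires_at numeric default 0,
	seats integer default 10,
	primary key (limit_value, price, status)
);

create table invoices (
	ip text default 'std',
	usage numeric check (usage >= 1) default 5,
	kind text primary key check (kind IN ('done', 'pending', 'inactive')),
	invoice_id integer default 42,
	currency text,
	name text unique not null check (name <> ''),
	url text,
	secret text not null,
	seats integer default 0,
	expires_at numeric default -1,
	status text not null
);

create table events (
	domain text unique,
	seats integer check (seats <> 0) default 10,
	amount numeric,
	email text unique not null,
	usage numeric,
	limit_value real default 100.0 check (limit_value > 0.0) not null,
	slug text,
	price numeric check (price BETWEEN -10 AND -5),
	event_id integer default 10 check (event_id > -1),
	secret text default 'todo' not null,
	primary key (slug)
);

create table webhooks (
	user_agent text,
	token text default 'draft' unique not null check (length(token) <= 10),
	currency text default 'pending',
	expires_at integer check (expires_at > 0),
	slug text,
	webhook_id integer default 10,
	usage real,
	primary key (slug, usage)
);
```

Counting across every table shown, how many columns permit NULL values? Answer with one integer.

accounts: 3 nullable (account_id, expires_at, seats — PK (limit_value, price, status) and explicit NOT NULL columns excluded).
invoices: 7 nullable (ip, usage, invoice_id, currency, url, seats, expires_at — PK (kind) and explicit NOT NULL columns excluded).
events: 6 nullable (domain, seats, amount, usage, price, event_id — PK (slug) and explicit NOT NULL columns excluded).
webhooks: 4 nullable (user_agent, currency, expires_at, webhook_id — PK (slug, usage) and explicit NOT NULL columns excluded).
Total: 3 + 7 + 6 + 4 = 20.

20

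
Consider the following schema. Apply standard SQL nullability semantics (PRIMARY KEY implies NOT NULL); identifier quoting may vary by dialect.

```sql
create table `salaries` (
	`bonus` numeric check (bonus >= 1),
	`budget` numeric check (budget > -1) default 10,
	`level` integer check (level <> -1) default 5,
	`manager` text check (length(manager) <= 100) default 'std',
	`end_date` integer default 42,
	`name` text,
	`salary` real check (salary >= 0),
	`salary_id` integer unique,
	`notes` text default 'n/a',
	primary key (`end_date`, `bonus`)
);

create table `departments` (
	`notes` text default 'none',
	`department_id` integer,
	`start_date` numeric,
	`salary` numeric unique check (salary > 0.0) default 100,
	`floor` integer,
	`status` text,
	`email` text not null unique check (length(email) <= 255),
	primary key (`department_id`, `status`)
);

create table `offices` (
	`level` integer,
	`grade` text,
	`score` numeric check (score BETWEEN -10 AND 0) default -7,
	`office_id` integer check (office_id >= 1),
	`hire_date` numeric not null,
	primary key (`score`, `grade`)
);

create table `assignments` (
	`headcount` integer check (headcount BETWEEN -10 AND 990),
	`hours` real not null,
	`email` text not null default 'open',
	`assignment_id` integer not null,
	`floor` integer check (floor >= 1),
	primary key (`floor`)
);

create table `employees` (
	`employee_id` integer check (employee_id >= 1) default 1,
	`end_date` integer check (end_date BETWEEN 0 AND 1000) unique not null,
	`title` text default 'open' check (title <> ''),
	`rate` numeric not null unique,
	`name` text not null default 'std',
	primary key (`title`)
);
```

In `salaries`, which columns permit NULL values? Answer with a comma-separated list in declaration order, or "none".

- bonus: part of the PRIMARY KEY, which implies NOT NULL → not nullable.
- budget: CHECK does not forbid NULL (a CHECK constraint passes when its expression is NULL) → nullable.
- level: CHECK does not forbid NULL (a CHECK constraint passes when its expression is NULL) → nullable.
- manager: CHECK does not forbid NULL (a CHECK constraint passes when its expression is NULL) → nullable.
- end_date: part of the PRIMARY KEY, which implies NOT NULL → not nullable.
- name: no NOT NULL constraint applies → nullable.
- salary: CHECK does not forbid NULL (a CHECK constraint passes when its expression is NULL) → nullable.
- salary_id: UNIQUE does not imply NOT NULL → nullable.
- notes: DEFAULT only fills an omitted column; an explicit NULL is still allowed → nullable.

budget, level, manager, name, salary, salary_id, notes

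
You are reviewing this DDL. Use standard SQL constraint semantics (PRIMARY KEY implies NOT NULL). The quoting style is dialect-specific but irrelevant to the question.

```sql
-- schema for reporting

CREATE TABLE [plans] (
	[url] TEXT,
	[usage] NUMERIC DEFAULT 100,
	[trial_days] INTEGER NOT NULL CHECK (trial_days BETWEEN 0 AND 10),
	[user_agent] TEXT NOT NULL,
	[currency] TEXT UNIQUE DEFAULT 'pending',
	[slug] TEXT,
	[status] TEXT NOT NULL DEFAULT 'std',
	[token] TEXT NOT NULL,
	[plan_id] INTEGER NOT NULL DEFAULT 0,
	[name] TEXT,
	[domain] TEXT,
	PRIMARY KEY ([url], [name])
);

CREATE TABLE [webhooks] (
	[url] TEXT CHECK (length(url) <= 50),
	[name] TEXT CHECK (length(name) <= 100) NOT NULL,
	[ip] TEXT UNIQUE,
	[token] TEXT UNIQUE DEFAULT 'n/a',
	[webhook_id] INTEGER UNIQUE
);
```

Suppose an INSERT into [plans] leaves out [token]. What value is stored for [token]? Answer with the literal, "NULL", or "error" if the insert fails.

token has no DEFAULT clause.
Omitting it would insert NULL, but it is declared NOT NULL, so the INSERT fails.

error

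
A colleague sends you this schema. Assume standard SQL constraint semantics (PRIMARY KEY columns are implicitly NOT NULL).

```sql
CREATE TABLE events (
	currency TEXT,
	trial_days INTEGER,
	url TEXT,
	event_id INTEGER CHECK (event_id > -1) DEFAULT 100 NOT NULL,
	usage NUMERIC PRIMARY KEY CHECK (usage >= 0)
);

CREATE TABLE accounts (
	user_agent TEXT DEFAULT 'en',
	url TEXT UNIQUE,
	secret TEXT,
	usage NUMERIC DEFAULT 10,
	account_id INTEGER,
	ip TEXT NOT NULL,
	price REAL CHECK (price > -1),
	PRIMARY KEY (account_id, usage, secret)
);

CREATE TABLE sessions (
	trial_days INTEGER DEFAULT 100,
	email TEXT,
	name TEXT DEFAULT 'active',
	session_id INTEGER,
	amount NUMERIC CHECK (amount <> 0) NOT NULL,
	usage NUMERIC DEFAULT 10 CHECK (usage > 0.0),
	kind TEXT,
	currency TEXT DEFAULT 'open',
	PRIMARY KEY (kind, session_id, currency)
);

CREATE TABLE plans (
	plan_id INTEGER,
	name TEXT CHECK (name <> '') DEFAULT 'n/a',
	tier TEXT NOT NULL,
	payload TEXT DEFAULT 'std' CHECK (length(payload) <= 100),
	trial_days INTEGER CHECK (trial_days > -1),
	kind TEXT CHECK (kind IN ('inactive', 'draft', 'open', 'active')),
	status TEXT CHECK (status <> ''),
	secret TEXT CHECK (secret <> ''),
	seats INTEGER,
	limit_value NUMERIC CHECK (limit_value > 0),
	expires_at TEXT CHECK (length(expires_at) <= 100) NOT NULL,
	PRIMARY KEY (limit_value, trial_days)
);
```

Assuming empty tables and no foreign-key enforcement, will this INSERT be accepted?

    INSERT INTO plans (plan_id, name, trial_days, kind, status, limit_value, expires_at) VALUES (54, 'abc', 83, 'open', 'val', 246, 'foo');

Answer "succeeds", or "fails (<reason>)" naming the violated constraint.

fails (NOT NULL on tier)

tier is omitted from the column list and has no DEFAULT, so it would receive NULL.
But tier is declared NOT NULL.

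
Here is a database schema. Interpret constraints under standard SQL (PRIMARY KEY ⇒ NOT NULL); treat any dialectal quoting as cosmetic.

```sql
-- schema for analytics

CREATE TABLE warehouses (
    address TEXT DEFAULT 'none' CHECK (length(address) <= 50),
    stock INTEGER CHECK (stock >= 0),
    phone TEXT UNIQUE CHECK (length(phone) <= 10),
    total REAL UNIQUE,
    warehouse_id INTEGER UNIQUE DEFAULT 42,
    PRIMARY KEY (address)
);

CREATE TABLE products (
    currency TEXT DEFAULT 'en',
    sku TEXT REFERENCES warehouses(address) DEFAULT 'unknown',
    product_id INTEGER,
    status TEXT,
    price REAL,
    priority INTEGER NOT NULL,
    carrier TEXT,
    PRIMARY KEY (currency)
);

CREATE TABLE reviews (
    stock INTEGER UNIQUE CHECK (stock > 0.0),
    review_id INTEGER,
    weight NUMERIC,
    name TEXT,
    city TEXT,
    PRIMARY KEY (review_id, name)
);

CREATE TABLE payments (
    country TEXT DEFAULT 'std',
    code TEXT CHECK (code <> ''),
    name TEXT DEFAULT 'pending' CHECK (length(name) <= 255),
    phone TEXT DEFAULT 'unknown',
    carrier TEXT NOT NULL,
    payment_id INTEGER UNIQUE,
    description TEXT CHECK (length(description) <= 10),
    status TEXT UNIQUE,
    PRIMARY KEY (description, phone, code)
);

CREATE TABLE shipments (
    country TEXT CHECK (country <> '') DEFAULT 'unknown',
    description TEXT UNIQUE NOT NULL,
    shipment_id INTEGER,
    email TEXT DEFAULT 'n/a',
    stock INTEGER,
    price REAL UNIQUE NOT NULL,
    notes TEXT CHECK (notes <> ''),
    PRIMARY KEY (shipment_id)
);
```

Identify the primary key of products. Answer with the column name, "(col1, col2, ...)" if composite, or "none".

currency

currency is declared PRIMARY KEY as a table-level PRIMARY KEY clause.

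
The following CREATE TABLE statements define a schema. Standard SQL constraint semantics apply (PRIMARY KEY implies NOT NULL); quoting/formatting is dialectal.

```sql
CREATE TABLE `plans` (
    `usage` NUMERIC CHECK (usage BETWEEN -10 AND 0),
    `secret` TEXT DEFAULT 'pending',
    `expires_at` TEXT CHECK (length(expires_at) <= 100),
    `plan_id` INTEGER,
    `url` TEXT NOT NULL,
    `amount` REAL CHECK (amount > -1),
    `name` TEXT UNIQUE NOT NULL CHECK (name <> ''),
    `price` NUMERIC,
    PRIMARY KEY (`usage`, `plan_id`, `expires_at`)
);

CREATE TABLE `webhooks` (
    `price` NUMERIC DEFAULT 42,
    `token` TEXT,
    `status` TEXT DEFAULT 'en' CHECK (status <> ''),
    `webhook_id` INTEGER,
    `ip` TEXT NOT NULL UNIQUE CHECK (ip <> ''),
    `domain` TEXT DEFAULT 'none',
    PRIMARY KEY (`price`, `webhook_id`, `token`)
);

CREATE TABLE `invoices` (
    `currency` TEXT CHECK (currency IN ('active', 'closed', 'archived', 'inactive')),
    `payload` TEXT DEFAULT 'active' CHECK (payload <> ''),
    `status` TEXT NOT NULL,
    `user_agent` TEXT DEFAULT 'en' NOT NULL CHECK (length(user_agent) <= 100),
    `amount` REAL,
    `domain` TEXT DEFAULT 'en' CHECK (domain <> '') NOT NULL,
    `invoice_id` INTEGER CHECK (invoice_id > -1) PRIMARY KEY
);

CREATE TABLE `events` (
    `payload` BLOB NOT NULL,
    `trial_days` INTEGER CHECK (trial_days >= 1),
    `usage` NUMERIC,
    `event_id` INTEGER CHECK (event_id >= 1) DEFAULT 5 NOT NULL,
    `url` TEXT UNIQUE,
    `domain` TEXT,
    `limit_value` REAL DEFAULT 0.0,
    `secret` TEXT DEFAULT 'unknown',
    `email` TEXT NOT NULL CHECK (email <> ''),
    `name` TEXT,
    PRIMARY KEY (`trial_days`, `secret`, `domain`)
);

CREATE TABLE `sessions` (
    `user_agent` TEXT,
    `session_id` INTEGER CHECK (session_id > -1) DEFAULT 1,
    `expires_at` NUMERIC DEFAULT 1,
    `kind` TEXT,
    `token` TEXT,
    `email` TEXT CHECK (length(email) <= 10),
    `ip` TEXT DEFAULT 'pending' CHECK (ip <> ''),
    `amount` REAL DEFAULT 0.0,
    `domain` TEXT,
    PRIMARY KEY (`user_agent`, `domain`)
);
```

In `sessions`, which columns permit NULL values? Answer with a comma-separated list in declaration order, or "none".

session_id, expires_at, kind, token, email, ip, amount

- user_agent: part of the PRIMARY KEY, which implies NOT NULL → not nullable.
- session_id: CHECK does not forbid NULL (a CHECK constraint passes when its expression is NULL) → nullable.
- expires_at: DEFAULT only fills an omitted column; an explicit NULL is still allowed → nullable.
- kind: no NOT NULL constraint applies → nullable.
- token: no NOT NULL constraint applies → nullable.
- email: CHECK does not forbid NULL (a CHECK constraint passes when its expression is NULL) → nullable.
- ip: CHECK does not forbid NULL (a CHECK constraint passes when its expression is NULL) → nullable.
- amount: DEFAULT only fills an omitted column; an explicit NULL is still allowed → nullable.
- domain: part of the PRIMARY KEY, which implies NOT NULL → not nullable.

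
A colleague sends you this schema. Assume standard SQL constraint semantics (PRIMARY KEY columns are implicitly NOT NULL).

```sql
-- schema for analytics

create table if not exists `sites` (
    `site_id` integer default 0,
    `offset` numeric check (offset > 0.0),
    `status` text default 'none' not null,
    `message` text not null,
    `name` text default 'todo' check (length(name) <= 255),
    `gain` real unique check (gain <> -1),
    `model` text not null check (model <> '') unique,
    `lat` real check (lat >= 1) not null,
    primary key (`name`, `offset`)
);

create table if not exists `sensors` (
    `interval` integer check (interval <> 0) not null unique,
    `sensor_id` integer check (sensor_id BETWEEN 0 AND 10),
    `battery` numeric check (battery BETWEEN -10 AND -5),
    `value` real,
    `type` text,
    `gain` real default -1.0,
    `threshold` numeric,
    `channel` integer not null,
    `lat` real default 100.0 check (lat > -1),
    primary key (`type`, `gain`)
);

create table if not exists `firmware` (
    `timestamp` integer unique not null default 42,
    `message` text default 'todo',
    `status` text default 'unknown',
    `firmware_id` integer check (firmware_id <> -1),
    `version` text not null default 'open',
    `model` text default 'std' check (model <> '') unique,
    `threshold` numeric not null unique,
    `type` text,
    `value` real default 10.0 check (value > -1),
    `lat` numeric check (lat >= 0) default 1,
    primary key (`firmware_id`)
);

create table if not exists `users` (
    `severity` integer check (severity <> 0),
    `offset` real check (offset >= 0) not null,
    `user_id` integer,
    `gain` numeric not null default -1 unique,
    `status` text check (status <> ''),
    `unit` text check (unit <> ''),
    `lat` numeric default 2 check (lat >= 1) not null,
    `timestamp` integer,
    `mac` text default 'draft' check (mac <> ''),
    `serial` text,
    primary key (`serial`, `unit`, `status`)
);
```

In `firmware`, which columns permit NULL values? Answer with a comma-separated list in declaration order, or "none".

- timestamp: declared NOT NULL → not nullable.
- message: DEFAULT only fills an omitted column; an explicit NULL is still allowed → nullable.
- status: DEFAULT only fills an omitted column; an explicit NULL is still allowed → nullable.
- firmware_id: part of the PRIMARY KEY, which implies NOT NULL → not nullable.
- version: declared NOT NULL → not nullable.
- model: CHECK does not forbid NULL (a CHECK constraint passes when its expression is NULL) → nullable.
- threshold: declared NOT NULL → not nullable.
- type: no NOT NULL constraint applies → nullable.
- value: CHECK does not forbid NULL (a CHECK constraint passes when its expression is NULL) → nullable.
- lat: CHECK does not forbid NULL (a CHECK constraint passes when its expression is NULL) → nullable.

message, status, model, type, value, lat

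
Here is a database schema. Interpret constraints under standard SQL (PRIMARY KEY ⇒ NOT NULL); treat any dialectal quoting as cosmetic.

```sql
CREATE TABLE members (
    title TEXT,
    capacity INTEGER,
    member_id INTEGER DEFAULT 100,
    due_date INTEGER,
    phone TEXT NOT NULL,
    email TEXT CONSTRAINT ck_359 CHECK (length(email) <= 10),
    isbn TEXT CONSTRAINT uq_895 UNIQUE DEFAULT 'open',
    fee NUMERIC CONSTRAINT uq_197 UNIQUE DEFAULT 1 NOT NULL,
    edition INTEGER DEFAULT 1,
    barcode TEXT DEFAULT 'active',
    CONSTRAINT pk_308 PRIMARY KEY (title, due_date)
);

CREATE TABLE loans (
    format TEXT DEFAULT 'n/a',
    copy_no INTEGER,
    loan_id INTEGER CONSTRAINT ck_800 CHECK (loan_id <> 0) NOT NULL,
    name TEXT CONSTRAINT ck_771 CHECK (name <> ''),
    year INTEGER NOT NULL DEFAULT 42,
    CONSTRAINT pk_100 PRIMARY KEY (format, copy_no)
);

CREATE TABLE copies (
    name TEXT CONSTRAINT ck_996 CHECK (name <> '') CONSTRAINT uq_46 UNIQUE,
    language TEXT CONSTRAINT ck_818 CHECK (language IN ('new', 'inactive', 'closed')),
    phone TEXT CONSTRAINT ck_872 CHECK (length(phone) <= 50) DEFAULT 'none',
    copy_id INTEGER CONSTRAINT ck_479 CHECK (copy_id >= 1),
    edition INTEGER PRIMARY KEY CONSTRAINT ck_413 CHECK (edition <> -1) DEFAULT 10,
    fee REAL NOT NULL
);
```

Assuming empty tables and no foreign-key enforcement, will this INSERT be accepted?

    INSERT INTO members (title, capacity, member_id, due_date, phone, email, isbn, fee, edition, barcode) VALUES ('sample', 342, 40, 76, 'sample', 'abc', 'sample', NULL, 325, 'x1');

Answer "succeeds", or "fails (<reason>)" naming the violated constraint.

fee is explicitly set to NULL, but fee is declared NOT NULL.

fails (NOT NULL on fee)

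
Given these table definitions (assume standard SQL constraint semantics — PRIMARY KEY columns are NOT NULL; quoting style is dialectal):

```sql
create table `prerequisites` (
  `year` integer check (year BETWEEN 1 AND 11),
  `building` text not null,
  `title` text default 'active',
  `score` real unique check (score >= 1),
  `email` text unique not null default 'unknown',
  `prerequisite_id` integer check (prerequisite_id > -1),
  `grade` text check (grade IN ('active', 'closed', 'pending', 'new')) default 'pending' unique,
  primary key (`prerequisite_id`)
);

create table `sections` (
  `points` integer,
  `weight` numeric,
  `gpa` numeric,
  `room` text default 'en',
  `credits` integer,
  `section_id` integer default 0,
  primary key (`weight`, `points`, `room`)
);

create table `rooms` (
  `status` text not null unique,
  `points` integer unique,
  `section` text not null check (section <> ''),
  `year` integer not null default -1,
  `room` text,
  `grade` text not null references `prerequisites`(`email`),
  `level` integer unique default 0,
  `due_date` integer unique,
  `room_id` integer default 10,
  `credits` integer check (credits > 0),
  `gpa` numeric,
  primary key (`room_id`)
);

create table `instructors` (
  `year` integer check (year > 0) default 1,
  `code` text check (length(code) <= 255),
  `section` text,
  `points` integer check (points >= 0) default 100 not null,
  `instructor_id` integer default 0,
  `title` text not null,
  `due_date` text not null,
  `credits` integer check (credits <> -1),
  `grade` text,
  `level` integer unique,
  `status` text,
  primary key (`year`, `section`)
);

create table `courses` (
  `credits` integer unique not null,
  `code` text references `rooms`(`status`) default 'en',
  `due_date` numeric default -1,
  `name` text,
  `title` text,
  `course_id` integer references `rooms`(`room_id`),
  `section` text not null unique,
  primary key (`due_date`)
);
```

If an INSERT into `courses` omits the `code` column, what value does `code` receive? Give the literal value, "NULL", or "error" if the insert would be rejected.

code has an explicit DEFAULT 'en'.
When the column is omitted from an INSERT, that default is used.

'en'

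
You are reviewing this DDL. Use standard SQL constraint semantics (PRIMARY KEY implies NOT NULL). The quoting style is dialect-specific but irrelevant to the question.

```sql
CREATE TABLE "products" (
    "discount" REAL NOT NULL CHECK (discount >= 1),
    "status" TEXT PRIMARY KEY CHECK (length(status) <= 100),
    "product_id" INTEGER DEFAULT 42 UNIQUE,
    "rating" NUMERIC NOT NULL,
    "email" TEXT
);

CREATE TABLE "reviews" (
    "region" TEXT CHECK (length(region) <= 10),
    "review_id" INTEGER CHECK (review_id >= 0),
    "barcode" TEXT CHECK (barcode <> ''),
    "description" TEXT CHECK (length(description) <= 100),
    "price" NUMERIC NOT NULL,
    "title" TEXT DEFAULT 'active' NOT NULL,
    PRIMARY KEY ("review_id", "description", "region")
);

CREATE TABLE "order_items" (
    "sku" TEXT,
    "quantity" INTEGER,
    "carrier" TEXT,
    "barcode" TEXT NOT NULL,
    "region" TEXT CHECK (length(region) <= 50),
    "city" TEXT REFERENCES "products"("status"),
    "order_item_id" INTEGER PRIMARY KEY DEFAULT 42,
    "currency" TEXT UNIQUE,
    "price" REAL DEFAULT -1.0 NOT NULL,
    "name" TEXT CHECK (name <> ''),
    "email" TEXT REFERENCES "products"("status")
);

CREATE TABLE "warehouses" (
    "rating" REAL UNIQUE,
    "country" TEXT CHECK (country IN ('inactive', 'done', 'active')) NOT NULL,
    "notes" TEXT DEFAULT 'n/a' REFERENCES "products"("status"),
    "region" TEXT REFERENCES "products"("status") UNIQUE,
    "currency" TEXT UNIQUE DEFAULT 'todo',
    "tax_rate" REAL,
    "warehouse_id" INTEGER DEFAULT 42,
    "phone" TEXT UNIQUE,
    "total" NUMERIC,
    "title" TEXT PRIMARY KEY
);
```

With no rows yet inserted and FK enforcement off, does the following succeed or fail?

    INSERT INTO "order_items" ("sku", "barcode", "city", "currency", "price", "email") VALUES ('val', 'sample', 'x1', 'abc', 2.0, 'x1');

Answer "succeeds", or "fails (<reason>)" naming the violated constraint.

succeeds

NOT NULL columns: barcode is supplied; order_item_id defaults to 42; price is supplied.
No constraint is violated.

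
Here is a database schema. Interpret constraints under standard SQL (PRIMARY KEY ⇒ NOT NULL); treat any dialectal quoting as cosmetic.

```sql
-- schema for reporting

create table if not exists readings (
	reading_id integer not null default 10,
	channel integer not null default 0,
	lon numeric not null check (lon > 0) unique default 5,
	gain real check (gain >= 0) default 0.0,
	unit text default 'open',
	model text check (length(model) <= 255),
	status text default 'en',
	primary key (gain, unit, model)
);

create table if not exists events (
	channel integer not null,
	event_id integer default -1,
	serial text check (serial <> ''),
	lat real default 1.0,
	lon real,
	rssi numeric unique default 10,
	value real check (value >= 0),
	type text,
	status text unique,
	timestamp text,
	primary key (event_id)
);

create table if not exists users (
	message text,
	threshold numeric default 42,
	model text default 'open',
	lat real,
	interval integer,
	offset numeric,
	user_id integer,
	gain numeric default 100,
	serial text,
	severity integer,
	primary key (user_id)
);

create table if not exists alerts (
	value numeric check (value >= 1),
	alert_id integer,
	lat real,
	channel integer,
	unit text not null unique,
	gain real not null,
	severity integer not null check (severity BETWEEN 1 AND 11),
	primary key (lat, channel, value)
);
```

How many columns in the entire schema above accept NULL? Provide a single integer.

19

readings: 1 nullable (status — PK (gain, unit, model) and explicit NOT NULL columns excluded).
events: 8 nullable (serial, lat, lon, rssi, value, type, status, timestamp — PK (event_id) and explicit NOT NULL columns excluded).
users: 9 nullable (message, threshold, model, lat, interval, offset, gain, serial, severity — PK (user_id) and explicit NOT NULL columns excluded).
alerts: 1 nullable (alert_id — PK (lat, channel, value) and explicit NOT NULL columns excluded).
Total: 1 + 8 + 9 + 1 = 19.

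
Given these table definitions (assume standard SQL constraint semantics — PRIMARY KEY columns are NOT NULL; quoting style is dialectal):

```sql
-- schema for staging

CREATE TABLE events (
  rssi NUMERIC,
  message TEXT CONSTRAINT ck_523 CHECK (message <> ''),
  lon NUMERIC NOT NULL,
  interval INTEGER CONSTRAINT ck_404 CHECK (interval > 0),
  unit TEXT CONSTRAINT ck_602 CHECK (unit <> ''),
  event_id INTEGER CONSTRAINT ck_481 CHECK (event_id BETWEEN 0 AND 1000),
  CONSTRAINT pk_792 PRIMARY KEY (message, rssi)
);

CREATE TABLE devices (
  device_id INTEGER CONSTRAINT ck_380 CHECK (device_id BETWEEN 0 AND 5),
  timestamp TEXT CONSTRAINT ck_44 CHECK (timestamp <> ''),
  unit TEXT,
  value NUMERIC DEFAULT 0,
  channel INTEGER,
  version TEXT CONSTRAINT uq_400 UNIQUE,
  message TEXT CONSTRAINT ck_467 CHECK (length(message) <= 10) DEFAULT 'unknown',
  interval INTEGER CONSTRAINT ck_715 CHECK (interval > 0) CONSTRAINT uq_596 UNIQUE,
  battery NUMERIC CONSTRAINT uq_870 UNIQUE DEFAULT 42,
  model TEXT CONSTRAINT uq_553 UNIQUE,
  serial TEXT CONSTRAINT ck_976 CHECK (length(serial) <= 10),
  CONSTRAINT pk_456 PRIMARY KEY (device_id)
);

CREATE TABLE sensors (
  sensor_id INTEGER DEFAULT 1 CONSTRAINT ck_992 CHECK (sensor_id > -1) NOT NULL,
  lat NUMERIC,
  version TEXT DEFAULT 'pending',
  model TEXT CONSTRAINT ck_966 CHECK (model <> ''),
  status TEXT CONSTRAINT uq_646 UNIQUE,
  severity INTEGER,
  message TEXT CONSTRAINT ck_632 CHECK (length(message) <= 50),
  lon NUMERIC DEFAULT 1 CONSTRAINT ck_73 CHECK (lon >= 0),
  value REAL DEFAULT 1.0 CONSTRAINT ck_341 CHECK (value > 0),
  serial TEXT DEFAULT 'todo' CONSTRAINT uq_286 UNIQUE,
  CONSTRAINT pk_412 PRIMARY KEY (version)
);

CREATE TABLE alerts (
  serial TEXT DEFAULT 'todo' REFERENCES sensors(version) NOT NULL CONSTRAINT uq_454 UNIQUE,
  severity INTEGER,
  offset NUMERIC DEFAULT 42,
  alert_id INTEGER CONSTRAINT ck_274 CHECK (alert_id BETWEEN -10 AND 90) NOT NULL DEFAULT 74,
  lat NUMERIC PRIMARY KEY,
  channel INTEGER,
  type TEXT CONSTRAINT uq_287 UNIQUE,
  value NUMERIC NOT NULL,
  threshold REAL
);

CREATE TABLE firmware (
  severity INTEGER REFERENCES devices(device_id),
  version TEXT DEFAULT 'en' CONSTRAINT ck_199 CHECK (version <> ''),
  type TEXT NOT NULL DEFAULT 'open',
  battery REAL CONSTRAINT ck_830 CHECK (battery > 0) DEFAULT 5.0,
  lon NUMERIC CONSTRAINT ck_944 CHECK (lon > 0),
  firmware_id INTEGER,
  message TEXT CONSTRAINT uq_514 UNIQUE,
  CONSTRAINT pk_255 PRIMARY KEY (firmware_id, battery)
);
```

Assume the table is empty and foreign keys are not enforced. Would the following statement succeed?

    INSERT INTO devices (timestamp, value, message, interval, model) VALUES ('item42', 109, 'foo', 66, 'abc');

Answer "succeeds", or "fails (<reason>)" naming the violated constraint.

device_id is omitted from the column list and has no DEFAULT, so it would receive NULL.
But device_id is part of the PRIMARY KEY (implied NOT NULL).

fails (NOT NULL on device_id)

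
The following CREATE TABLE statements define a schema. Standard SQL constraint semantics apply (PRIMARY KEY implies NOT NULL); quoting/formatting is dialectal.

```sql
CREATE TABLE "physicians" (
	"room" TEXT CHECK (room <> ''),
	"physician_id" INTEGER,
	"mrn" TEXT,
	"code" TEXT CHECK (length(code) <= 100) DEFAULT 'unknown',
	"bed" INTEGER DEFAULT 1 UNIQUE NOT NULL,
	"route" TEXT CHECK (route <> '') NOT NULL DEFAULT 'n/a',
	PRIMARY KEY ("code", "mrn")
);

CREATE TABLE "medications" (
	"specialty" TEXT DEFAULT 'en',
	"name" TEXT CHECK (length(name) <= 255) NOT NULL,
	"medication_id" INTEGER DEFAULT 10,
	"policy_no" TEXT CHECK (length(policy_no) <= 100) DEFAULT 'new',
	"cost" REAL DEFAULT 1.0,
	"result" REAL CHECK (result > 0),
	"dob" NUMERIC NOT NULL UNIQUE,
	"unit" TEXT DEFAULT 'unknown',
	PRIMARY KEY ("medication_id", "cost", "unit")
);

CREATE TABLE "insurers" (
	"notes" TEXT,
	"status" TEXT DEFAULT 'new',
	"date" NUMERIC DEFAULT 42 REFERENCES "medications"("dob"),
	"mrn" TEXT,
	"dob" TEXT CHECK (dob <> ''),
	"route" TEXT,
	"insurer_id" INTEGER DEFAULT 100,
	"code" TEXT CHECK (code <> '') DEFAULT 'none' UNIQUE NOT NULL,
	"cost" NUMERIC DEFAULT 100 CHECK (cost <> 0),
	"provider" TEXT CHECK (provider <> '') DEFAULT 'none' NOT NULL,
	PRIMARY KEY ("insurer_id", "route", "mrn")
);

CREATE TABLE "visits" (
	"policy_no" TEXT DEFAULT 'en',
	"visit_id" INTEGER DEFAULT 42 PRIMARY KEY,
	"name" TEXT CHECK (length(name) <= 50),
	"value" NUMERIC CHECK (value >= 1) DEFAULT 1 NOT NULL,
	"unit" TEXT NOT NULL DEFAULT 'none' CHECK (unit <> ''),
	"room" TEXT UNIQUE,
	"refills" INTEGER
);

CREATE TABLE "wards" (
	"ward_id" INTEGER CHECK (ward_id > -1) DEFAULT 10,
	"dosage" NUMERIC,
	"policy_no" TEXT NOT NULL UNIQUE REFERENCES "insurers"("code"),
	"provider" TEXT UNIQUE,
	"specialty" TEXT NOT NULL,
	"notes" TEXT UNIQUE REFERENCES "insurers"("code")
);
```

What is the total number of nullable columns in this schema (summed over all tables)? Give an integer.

physicians: 2 nullable (room, physician_id — PK (code, mrn) and explicit NOT NULL columns excluded).
medications: 3 nullable (specialty, policy_no, result — PK (medication_id, cost, unit) and explicit NOT NULL columns excluded).
insurers: 5 nullable (notes, status, date, dob, cost — PK (insurer_id, route, mrn) and explicit NOT NULL columns excluded).
visits: 4 nullable (policy_no, name, room, refills — PK (visit_id) and explicit NOT NULL columns excluded).
wards: 4 nullable (ward_id, dosage, provider, notes — PK none and explicit NOT NULL columns excluded).
Total: 2 + 3 + 5 + 4 + 4 = 18.

18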